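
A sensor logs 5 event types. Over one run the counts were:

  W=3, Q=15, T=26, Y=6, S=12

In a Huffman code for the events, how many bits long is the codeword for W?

Build the tree from the bottom:
W(3) + Y(6) → 9
9 + S(12) → 21
Q(15) + 21 → 36
T(26) + 36 → 62
The subtree containing W is merged 4 times, so code length = 4.

4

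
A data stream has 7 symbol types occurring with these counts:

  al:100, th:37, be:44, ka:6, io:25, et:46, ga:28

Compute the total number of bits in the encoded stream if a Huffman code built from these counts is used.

Merge the two smallest weights repeatedly:
merge ka(6) and io(25): 31
merge ga(28) and 31: 59
merge th(37) and be(44): 81
merge et(46) and 59: 105
merge 81 and al(100): 181
merge 105 and 181: 286
Total encoded bits = sum of merged weights = 31 + 59 + 81 + 105 + 181 + 286 = 743.

743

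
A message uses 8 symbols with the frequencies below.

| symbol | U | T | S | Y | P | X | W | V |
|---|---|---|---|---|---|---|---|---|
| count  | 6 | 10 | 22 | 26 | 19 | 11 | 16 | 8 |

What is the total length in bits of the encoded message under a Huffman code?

341

Greedily combine the two least-frequent nodes:
combine U(6), V(8) → 14
combine T(10), X(11) → 21
combine 14, W(16) → 30
combine P(19), 21 → 40
combine S(22), Y(26) → 48
combine 30, 40 → 70
combine 48, 70 → 118
Each symbol's bit-cost is frequency × depth; summing gives 341 bits (equivalently 14 + 21 + 30 + 40 + 48 + 70 + 118).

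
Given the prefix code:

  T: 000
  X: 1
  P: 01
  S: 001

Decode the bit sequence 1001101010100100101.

XSXPPPSSP

Read left to right; each codeword is recognised as soon as it completes (prefix code):
  1→X | 001→S | 1→X | 01→P | 01→P | 01→P | 001→S | 001→S | 01→P
Decoded message: XSXPPPSSP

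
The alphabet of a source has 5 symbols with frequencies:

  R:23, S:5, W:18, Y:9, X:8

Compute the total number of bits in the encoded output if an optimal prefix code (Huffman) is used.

138

Greedily combine the two least-frequent nodes:
S(5) + X(8) → 13
Y(9) + 13 → 22
W(18) + 22 → 40
R(23) + 40 → 63
The encoded length is the sum of every internal node's weight: 13 + 22 + 40 + 63 = 138 bits.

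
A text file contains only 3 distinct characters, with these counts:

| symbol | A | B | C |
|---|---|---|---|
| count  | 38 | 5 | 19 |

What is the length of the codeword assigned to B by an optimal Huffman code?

2

Build the tree from the bottom:
merge B(5) and C(19): 24
merge 24 and A(38): 62
The subtree containing B is merged 2 times, so code length = 2.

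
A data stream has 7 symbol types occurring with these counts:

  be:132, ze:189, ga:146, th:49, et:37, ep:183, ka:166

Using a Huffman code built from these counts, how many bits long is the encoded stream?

Merge the two smallest weights repeatedly:
merge et(37) and th(49): 86
merge 86 and be(132): 218
merge ga(146) and ka(166): 312
merge ep(183) and ze(189): 372
merge 218 and 312: 530
merge 372 and 530: 902
Total encoded bits = sum of merged weights = 86 + 218 + 312 + 372 + 530 + 902 = 2420.

2420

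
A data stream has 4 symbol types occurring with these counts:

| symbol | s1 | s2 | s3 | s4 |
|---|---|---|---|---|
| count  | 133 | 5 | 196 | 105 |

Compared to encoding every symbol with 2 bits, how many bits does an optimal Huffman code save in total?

Fixed-length: 2 bits × 439 symbols = 878 bits.
Huffman merges:
merge s2(5) and s4(105): 110
merge 110 and s1(133): 243
merge s3(196) and 243: 439
Huffman total = 110 + 243 + 439 = 792 bits.
Saving = 878 − 792 = 86 bits.

86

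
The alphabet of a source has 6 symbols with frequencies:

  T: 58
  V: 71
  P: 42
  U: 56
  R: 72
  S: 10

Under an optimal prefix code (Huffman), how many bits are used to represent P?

Repeatedly merge the two smallest:
combine S(10), P(42) → 52
combine 52, U(56) → 108
combine T(58), V(71) → 129
combine R(72), 108 → 180
combine 129, 180 → 309
The subtree containing P is merged 4 times, so code length = 4.

4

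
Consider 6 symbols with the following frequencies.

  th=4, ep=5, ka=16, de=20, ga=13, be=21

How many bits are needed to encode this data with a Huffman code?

189

Merge the two smallest weights repeatedly:
th(4) + ep(5) → 9
9 + ga(13) → 22
ka(16) + de(20) → 36
be(21) + 22 → 43
36 + 43 → 79
Each symbol's bit-cost is frequency × depth; summing gives 189 bits (equivalently 9 + 22 + 36 + 43 + 79).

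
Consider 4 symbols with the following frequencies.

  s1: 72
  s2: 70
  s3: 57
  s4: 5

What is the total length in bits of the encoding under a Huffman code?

398

Greedily combine the two least-frequent nodes:
combine s4(5), s3(57) → 62
combine 62, s2(70) → 132
combine s1(72), 132 → 204
Total encoded bits = sum of merged weights = 62 + 132 + 204 = 398.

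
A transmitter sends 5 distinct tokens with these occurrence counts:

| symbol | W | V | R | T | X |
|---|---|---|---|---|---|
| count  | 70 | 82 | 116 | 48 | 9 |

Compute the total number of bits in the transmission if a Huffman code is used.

707

Greedily combine the two least-frequent nodes:
merge X(9) and T(48): 57
merge 57 and W(70): 127
merge V(82) and R(116): 198
merge 127 and 198: 325
Each symbol's bit-cost is frequency × depth; summing gives 707 bits (equivalently 57 + 127 + 198 + 325).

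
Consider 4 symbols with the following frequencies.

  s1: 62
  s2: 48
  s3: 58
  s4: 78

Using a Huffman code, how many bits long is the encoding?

Greedily combine the two least-frequent nodes:
combine s2(48), s3(58) → 106
combine s1(62), s4(78) → 140
combine 106, 140 → 246
Total encoded bits = sum of merged weights = 106 + 140 + 246 = 492.

492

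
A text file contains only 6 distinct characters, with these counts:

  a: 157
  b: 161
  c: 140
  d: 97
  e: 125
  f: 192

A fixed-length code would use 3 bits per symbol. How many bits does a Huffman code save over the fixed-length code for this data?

Fixed-length: 3 bits × 872 symbols = 2616 bits.
Huffman merges:
combine d(97), e(125) → 222
combine c(140), a(157) → 297
combine b(161), f(192) → 353
combine 222, 297 → 519
combine 353, 519 → 872
Huffman total = 222 + 297 + 353 + 519 + 872 = 2263 bits.
Saving = 2616 − 2263 = 353 bits.

353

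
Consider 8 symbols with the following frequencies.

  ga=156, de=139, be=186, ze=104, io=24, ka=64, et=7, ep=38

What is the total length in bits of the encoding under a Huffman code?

1906

Merge the two smallest weights repeatedly:
combine et(7), io(24) → 31
combine 31, ep(38) → 69
combine ka(64), 69 → 133
combine ze(104), 133 → 237
combine de(139), ga(156) → 295
combine be(186), 237 → 423
combine 295, 423 → 718
Each symbol's bit-cost is frequency × depth; summing gives 1906 bits (equivalently 31 + 69 + 133 + 237 + 295 + 423 + 718).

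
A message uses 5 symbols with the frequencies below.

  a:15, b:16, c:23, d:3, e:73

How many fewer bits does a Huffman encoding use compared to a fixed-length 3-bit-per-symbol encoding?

Fixed-length: 3 bits × 130 symbols = 390 bits.
Huffman merges:
merge d(3) and a(15): 18
merge b(16) and 18: 34
merge c(23) and 34: 57
merge 57 and e(73): 130
Huffman total = 18 + 34 + 57 + 130 = 239 bits.
Saving = 390 − 239 = 151 bits.

151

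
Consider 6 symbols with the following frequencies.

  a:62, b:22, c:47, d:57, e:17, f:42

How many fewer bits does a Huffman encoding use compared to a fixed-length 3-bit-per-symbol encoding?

127

Fixed-length: 3 bits × 247 symbols = 741 bits.
Huffman merges:
combine e(17), b(22) → 39
combine 39, f(42) → 81
combine c(47), d(57) → 104
combine a(62), 81 → 143
combine 104, 143 → 247
Huffman total = 39 + 81 + 104 + 143 + 247 = 614 bits.
Saving = 741 − 614 = 127 bits.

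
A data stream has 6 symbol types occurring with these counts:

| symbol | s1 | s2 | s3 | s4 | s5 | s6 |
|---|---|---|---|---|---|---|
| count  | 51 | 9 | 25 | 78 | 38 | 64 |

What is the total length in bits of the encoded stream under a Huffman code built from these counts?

Greedily combine the two least-frequent nodes:
s2(9) + s3(25) → 34
34 + s5(38) → 72
s1(51) + s6(64) → 115
72 + s4(78) → 150
115 + 150 → 265
Total encoded bits = sum of merged weights = 34 + 72 + 115 + 150 + 265 = 636.

636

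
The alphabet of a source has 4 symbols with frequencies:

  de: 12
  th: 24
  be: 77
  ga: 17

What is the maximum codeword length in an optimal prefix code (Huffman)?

3

Merge the two lowest-weight nodes at each step:
combine de(12), ga(17) → 29
combine th(24), 29 → 53
combine 53, be(77) → 130
The rarest symbols sit at the bottom; the longest codeword is 3 bits.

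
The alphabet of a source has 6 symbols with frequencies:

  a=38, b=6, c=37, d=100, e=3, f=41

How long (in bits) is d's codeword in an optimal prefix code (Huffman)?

Huffman merges, smallest pair first:
merge e(3) and b(6): 9
merge 9 and c(37): 46
merge a(38) and f(41): 79
merge 46 and 79: 125
merge d(100) and 125: 225
d is a child of the root — depth 1, so its codeword is a single bit.

1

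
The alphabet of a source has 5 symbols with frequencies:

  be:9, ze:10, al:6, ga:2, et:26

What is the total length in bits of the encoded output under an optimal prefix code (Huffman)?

Greedily combine the two least-frequent nodes:
ga(2) + al(6) → 8
8 + be(9) → 17
ze(10) + 17 → 27
et(26) + 27 → 53
Each symbol's bit-cost is frequency × depth; summing gives 105 bits (equivalently 8 + 17 + 27 + 53).

105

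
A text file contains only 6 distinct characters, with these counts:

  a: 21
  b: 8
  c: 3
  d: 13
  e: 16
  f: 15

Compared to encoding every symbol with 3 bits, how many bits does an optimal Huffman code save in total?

Fixed-length: 3 bits × 76 symbols = 228 bits.
Huffman merges:
combine c(3), b(8) → 11
combine 11, d(13) → 24
combine f(15), e(16) → 31
combine a(21), 24 → 45
combine 31, 45 → 76
Huffman total = 11 + 24 + 31 + 45 + 76 = 187 bits.
Saving = 228 − 187 = 41 bits.

41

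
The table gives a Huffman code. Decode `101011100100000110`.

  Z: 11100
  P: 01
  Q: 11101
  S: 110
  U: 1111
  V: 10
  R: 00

VVZVRRS

Read left to right; each codeword is recognised as soon as it completes (prefix code):
  10→V | 10→V | 11100→Z | 10→V | 00→R | 00→R | 110→S
Decoded message: VVZVRRS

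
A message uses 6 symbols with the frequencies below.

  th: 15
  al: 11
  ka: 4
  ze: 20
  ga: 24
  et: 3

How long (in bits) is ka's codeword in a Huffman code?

Huffman merges, smallest pair first:
combine et(3), ka(4) → 7
combine 7, al(11) → 18
combine th(15), 18 → 33
combine ze(20), ga(24) → 44
combine 33, 44 → 77
ka sits 4 levels below the root, so its codeword is 4 bits.

4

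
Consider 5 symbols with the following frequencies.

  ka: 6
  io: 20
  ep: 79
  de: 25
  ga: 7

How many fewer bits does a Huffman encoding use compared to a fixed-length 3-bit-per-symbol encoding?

170

Fixed-length: 3 bits × 137 symbols = 411 bits.
Huffman merges:
merge ka(6) and ga(7): 13
merge 13 and io(20): 33
merge de(25) and 33: 58
merge 58 and ep(79): 137
Huffman total = 13 + 33 + 58 + 137 = 241 bits.
Saving = 411 − 241 = 170 bits.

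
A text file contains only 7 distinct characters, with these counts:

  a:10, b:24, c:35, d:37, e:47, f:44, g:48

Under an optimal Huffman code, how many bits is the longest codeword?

Merge the two lowest-weight nodes at each step:
merge a(10) and b(24): 34
merge 34 and c(35): 69
merge d(37) and f(44): 81
merge e(47) and g(48): 95
merge 69 and 81: 150
merge 95 and 150: 245
The rarest symbols sit at the bottom; the longest codeword is 4 bits.

4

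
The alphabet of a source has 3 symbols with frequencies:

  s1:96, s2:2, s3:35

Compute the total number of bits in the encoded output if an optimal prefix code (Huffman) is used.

170

Merge the two smallest weights repeatedly:
s2(2) + s3(35) → 37
37 + s1(96) → 133
Total encoded bits = sum of merged weights = 37 + 133 = 170.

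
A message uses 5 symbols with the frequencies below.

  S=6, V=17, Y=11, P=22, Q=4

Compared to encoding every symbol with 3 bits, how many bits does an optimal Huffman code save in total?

Fixed-length: 3 bits × 60 symbols = 180 bits.
Huffman merges:
Q(4) + S(6) → 10
10 + Y(11) → 21
V(17) + 21 → 38
P(22) + 38 → 60
Huffman total = 10 + 21 + 38 + 60 = 129 bits.
Saving = 180 − 129 = 51 bits.

51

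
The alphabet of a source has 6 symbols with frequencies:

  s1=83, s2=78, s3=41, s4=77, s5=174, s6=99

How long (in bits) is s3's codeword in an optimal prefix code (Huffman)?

Build the tree from the bottom:
s3(41) + s4(77) → 118
s2(78) + s1(83) → 161
s6(99) + 118 → 217
161 + s5(174) → 335
217 + 335 → 552
s3's leaf is at depth 3, giving a 3-bit codeword.

3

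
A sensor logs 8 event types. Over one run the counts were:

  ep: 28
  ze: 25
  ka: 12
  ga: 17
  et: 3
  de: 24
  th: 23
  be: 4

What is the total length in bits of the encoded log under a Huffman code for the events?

381

Merge the two smallest weights repeatedly:
merge et(3) and be(4): 7
merge 7 and ka(12): 19
merge ga(17) and 19: 36
merge th(23) and de(24): 47
merge ze(25) and ep(28): 53
merge 36 and 47: 83
merge 53 and 83: 136
The encoded length is the sum of every internal node's weight: 7 + 19 + 36 + 47 + 53 + 83 + 136 = 381 bits.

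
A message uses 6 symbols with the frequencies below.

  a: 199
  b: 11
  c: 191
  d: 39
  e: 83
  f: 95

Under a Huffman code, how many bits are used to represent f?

Huffman merges, smallest pair first:
merge b(11) and d(39): 50
merge 50 and e(83): 133
merge f(95) and 133: 228
merge c(191) and a(199): 390
merge 228 and 390: 618
The subtree containing f is merged 2 times, so code length = 2.

2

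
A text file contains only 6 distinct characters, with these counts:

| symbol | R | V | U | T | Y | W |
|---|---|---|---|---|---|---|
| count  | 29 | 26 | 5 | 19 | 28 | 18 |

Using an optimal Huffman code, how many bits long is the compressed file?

315

Greedily combine the two least-frequent nodes:
merge U(5) and W(18): 23
merge T(19) and 23: 42
merge V(26) and Y(28): 54
merge R(29) and 42: 71
merge 54 and 71: 125
Total encoded bits = sum of merged weights = 23 + 42 + 54 + 71 + 125 = 315.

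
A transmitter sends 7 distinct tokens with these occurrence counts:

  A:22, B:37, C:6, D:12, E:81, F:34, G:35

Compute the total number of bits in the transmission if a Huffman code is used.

577

Build the Huffman tree bottom-up:
C(6) + D(12) → 18
18 + A(22) → 40
F(34) + G(35) → 69
B(37) + 40 → 77
69 + 77 → 146
E(81) + 146 → 227
Each symbol's bit-cost is frequency × depth; summing gives 577 bits (equivalently 18 + 40 + 69 + 77 + 146 + 227).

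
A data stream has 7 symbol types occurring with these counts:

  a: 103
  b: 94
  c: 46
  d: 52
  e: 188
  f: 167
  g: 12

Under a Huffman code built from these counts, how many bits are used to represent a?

Build the tree from the bottom:
g(12) + c(46) → 58
d(52) + 58 → 110
b(94) + a(103) → 197
110 + f(167) → 277
e(188) + 197 → 385
277 + 385 → 662
The subtree containing a is merged 3 times, so code length = 3.

3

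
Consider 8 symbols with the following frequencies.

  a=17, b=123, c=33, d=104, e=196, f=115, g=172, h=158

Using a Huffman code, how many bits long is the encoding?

Merge the two smallest weights repeatedly:
combine a(17), c(33) → 50
combine 50, d(104) → 154
combine f(115), b(123) → 238
combine 154, h(158) → 312
combine g(172), e(196) → 368
combine 238, 312 → 550
combine 368, 550 → 918
Each symbol's bit-cost is frequency × depth; summing gives 2590 bits (equivalently 50 + 154 + 238 + 312 + 368 + 550 + 918).

2590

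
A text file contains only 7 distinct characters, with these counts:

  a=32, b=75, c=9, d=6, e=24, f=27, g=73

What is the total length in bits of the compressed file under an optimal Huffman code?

605

Merge the two smallest weights repeatedly:
merge d(6) and c(9): 15
merge 15 and e(24): 39
merge f(27) and a(32): 59
merge 39 and 59: 98
merge g(73) and b(75): 148
merge 98 and 148: 246
The encoded length is the sum of every internal node's weight: 15 + 39 + 59 + 98 + 148 + 246 = 605 bits.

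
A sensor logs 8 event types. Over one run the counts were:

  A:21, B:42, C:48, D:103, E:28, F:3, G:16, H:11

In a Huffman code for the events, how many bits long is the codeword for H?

Repeatedly merge the two smallest:
merge F(3) and H(11): 14
merge 14 and G(16): 30
merge A(21) and E(28): 49
merge 30 and B(42): 72
merge C(48) and 49: 97
merge 72 and 97: 169
merge D(103) and 169: 272
H's leaf is at depth 5, giving a 5-bit codeword.

5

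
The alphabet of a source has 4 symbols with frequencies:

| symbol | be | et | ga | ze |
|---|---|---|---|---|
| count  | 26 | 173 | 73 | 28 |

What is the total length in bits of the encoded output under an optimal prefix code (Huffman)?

481

Build the Huffman tree bottom-up:
be(26) + ze(28) → 54
54 + ga(73) → 127
127 + et(173) → 300
Each symbol's bit-cost is frequency × depth; summing gives 481 bits (equivalently 54 + 127 + 300).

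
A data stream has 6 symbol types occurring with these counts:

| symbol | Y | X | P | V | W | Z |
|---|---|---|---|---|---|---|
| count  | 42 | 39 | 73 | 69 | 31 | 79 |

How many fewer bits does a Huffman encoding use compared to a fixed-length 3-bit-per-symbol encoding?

152

Fixed-length: 3 bits × 333 symbols = 999 bits.
Huffman merges:
merge W(31) and X(39): 70
merge Y(42) and V(69): 111
merge 70 and P(73): 143
merge Z(79) and 111: 190
merge 143 and 190: 333
Huffman total = 70 + 111 + 143 + 190 + 333 = 847 bits.
Saving = 999 − 847 = 152 bits.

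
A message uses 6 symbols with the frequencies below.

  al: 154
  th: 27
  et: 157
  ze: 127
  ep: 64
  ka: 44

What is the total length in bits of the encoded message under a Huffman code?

Merge the two smallest weights repeatedly:
th(27) + ka(44) → 71
ep(64) + 71 → 135
ze(127) + 135 → 262
al(154) + et(157) → 311
262 + 311 → 573
Each symbol's bit-cost is frequency × depth; summing gives 1352 bits (equivalently 71 + 135 + 262 + 311 + 573).

1352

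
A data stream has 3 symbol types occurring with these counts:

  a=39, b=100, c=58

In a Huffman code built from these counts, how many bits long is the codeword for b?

Build the tree from the bottom:
combine a(39), c(58) → 97
combine 97, b(100) → 197
b is a child of the root — depth 1, so its codeword is a single bit.

1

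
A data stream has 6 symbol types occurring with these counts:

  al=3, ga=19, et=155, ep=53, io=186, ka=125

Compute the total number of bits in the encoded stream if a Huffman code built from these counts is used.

Merge the two smallest weights repeatedly:
combine al(3), ga(19) → 22
combine 22, ep(53) → 75
combine 75, ka(125) → 200
combine et(155), io(186) → 341
combine 200, 341 → 541
Each symbol's bit-cost is frequency × depth; summing gives 1179 bits (equivalently 22 + 75 + 200 + 341 + 541).

1179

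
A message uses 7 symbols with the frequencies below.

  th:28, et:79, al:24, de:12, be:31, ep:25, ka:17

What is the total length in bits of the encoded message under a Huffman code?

Build the Huffman tree bottom-up:
de(12) + ka(17) → 29
al(24) + ep(25) → 49
th(28) + 29 → 57
be(31) + 49 → 80
57 + et(79) → 136
80 + 136 → 216
Each symbol's bit-cost is frequency × depth; summing gives 567 bits (equivalently 29 + 49 + 57 + 80 + 136 + 216).

567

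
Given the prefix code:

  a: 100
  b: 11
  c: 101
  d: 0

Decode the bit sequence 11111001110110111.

bbabccb

Read left to right; each codeword is recognised as soon as it completes (prefix code):
  11→b | 11→b | 100→a | 11→b | 101→c | 101→c | 11→b
Decoded message: bbabccb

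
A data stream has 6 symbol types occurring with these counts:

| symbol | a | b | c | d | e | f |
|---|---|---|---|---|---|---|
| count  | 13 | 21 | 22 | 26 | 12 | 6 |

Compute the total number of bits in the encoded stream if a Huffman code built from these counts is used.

249

Merge the two smallest weights repeatedly:
merge f(6) and e(12): 18
merge a(13) and 18: 31
merge b(21) and c(22): 43
merge d(26) and 31: 57
merge 43 and 57: 100
Total encoded bits = sum of merged weights = 18 + 31 + 43 + 57 + 100 = 249.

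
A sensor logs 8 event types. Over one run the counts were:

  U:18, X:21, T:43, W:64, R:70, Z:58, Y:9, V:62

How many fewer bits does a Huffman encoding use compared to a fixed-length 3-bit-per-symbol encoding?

59

Fixed-length: 3 bits × 345 symbols = 1035 bits.
Huffman merges:
Y(9) + U(18) → 27
X(21) + 27 → 48
T(43) + 48 → 91
Z(58) + V(62) → 120
W(64) + R(70) → 134
91 + 120 → 211
134 + 211 → 345
Huffman total = 27 + 48 + 91 + 120 + 134 + 211 + 345 = 976 bits.
Saving = 1035 − 976 = 59 bits.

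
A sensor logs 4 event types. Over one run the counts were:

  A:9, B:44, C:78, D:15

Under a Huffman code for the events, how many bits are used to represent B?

2

Repeatedly merge the two smallest:
combine A(9), D(15) → 24
combine 24, B(44) → 68
combine 68, C(78) → 146
B's leaf is at depth 2, giving a 2-bit codeword.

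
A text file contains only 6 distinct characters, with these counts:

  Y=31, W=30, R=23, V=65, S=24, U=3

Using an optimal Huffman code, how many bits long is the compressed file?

Build the Huffman tree bottom-up:
combine U(3), R(23) → 26
combine S(24), 26 → 50
combine W(30), Y(31) → 61
combine 50, 61 → 111
combine V(65), 111 → 176
Total encoded bits = sum of merged weights = 26 + 50 + 61 + 111 + 176 = 424.

424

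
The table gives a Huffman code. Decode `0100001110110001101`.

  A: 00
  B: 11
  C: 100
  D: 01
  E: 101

Read left to right; each codeword is recognised as soon as it completes (prefix code):
  01→D | 00→A | 00→A | 11→B | 101→E | 100→C | 01→D | 101→E
Decoded message: DAABECDE

DAABECDE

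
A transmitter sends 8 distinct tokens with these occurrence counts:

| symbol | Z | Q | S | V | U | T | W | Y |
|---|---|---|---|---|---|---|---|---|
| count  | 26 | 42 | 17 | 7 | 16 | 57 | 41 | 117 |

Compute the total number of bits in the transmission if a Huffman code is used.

Merge the two smallest weights repeatedly:
combine V(7), U(16) → 23
combine S(17), 23 → 40
combine Z(26), 40 → 66
combine W(41), Q(42) → 83
combine T(57), 66 → 123
combine 83, Y(117) → 200
combine 123, 200 → 323
The encoded length is the sum of every internal node's weight: 23 + 40 + 66 + 83 + 123 + 200 + 323 = 858 bits.

858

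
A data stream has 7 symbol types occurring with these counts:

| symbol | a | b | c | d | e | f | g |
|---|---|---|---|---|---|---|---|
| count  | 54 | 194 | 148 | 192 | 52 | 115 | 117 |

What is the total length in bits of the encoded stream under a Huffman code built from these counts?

2336

Merge the two smallest weights repeatedly:
merge e(52) and a(54): 106
merge 106 and f(115): 221
merge g(117) and c(148): 265
merge d(192) and b(194): 386
merge 221 and 265: 486
merge 386 and 486: 872
Each symbol's bit-cost is frequency × depth; summing gives 2336 bits (equivalently 106 + 221 + 265 + 386 + 486 + 872).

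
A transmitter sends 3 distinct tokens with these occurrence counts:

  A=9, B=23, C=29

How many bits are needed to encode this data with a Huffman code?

Greedily combine the two least-frequent nodes:
combine A(9), B(23) → 32
combine C(29), 32 → 61
The encoded length is the sum of every internal node's weight: 32 + 61 = 93 bits.

93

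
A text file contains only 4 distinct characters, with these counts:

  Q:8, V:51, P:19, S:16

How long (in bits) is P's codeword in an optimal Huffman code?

Huffman merges, smallest pair first:
merge Q(8) and S(16): 24
merge P(19) and 24: 43
merge 43 and V(51): 94
P's leaf is at depth 2, giving a 2-bit codeword.

2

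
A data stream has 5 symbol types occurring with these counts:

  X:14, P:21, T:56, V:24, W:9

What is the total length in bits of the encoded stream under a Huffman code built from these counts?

259

Greedily combine the two least-frequent nodes:
W(9) + X(14) → 23
P(21) + 23 → 44
V(24) + 44 → 68
T(56) + 68 → 124
The encoded length is the sum of every internal node's weight: 23 + 44 + 68 + 124 = 259 bits.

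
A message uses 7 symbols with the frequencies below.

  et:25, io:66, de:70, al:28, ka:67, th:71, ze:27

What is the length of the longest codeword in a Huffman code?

4

Merge the two lowest-weight nodes at each step:
merge et(25) and ze(27): 52
merge al(28) and 52: 80
merge io(66) and ka(67): 133
merge de(70) and th(71): 141
merge 80 and 133: 213
merge 141 and 213: 354
The first pair merged (et, ze) ends up deepest, at depth 4.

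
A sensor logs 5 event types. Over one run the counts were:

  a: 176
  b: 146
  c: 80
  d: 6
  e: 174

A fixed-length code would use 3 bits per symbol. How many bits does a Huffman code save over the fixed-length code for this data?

496

Fixed-length: 3 bits × 582 symbols = 1746 bits.
Huffman merges:
d(6) + c(80) → 86
86 + b(146) → 232
e(174) + a(176) → 350
232 + 350 → 582
Huffman total = 86 + 232 + 350 + 582 = 1250 bits.
Saving = 1746 − 1250 = 496 bits.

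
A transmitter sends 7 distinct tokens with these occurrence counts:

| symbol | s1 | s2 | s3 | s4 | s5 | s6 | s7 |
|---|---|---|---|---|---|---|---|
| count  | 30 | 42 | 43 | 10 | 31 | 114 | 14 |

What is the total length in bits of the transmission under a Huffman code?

702

Greedily combine the two least-frequent nodes:
combine s4(10), s7(14) → 24
combine 24, s1(30) → 54
combine s5(31), s2(42) → 73
combine s3(43), 54 → 97
combine 73, 97 → 170
combine s6(114), 170 → 284
Total encoded bits = sum of merged weights = 24 + 54 + 73 + 97 + 170 + 284 = 702.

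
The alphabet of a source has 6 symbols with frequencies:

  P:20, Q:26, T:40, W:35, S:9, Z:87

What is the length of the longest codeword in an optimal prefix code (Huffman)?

Merge the two lowest-weight nodes at each step:
merge S(9) and P(20): 29
merge Q(26) and 29: 55
merge W(35) and T(40): 75
merge 55 and 75: 130
merge Z(87) and 130: 217
The rarest symbols sit at the bottom; the longest codeword is 4 bits.

4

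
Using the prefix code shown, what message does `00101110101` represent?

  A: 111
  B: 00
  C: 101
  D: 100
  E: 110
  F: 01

BCEC

Read left to right; each codeword is recognised as soon as it completes (prefix code):
  00→B | 101→C | 110→E | 101→C
Decoded message: BCEC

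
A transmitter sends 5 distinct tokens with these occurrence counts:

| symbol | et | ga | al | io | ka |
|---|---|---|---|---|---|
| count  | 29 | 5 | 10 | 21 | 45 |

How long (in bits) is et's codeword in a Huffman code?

Repeatedly merge the two smallest:
combine ga(5), al(10) → 15
combine 15, io(21) → 36
combine et(29), 36 → 65
combine ka(45), 65 → 110
et sits 2 levels below the root, so its codeword is 2 bits.

2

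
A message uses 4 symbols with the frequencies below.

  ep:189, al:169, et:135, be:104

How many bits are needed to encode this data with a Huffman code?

1194

Build the Huffman tree bottom-up:
combine be(104), et(135) → 239
combine al(169), ep(189) → 358
combine 239, 358 → 597
The encoded length is the sum of every internal node's weight: 239 + 358 + 597 = 1194 bits.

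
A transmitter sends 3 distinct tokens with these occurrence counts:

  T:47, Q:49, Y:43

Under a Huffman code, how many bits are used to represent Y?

2

Huffman merges, smallest pair first:
Y(43) + T(47) → 90
Q(49) + 90 → 139
Y's leaf is at depth 2, giving a 2-bit codeword.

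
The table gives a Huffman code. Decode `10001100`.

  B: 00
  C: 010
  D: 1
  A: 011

DBAB

Read left to right; each codeword is recognised as soon as it completes (prefix code):
  1→D | 00→B | 011→A | 00→B
Decoded message: DBAB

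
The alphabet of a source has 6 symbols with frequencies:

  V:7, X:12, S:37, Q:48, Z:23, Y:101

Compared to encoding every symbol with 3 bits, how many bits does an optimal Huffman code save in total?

189

Fixed-length: 3 bits × 228 symbols = 684 bits.
Huffman merges:
V(7) + X(12) → 19
19 + Z(23) → 42
S(37) + 42 → 79
Q(48) + 79 → 127
Y(101) + 127 → 228
Huffman total = 19 + 42 + 79 + 127 + 228 = 495 bits.
Saving = 684 − 495 = 189 bits.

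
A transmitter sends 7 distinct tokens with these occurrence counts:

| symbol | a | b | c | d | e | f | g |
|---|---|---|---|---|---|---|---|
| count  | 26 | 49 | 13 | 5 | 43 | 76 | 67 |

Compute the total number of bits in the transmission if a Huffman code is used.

Merge the two smallest weights repeatedly:
d(5) + c(13) → 18
18 + a(26) → 44
e(43) + 44 → 87
b(49) + g(67) → 116
f(76) + 87 → 163
116 + 163 → 279
The encoded length is the sum of every internal node's weight: 18 + 44 + 87 + 116 + 163 + 279 = 707 bits.

707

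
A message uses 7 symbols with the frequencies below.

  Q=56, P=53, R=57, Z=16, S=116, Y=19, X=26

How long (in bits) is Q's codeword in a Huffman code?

Repeatedly merge the two smallest:
Z(16) + Y(19) → 35
X(26) + 35 → 61
P(53) + Q(56) → 109
R(57) + 61 → 118
109 + S(116) → 225
118 + 225 → 343
Q's leaf is at depth 3, giving a 3-bit codeword.

3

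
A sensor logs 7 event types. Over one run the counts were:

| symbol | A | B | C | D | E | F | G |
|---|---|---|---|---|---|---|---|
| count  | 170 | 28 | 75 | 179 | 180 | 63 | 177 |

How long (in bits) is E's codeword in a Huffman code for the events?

Repeatedly merge the two smallest:
combine B(28), F(63) → 91
combine C(75), 91 → 166
combine 166, A(170) → 336
combine G(177), D(179) → 356
combine E(180), 336 → 516
combine 356, 516 → 872
E sits 2 levels below the root, so its codeword is 2 bits.

2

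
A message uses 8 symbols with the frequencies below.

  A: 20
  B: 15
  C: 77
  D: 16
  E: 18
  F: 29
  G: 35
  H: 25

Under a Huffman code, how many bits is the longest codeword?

4

Merge the two lowest-weight nodes at each step:
combine B(15), D(16) → 31
combine E(18), A(20) → 38
combine H(25), F(29) → 54
combine 31, G(35) → 66
combine 38, 54 → 92
combine 66, C(77) → 143
combine 92, 143 → 235
Maximum depth reached is 4.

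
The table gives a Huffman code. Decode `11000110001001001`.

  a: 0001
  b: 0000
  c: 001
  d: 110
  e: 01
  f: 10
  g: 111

Read left to right; each codeword is recognised as soon as it completes (prefix code):
  110→d | 001→c | 10→f | 001→c | 001→c | 001→c
Decoded message: dcfccc

dcfccc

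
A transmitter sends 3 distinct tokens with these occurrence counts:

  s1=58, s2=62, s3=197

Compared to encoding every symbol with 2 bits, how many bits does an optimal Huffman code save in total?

Fixed-length: 2 bits × 317 symbols = 634 bits.
Huffman merges:
combine s1(58), s2(62) → 120
combine 120, s3(197) → 317
Huffman total = 120 + 317 = 437 bits.
Saving = 634 − 437 = 197 bits.

197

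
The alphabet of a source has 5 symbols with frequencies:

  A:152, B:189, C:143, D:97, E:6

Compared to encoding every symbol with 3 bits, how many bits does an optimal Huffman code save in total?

484

Fixed-length: 3 bits × 587 symbols = 1761 bits.
Huffman merges:
E(6) + D(97) → 103
103 + C(143) → 246
A(152) + B(189) → 341
246 + 341 → 587
Huffman total = 103 + 246 + 341 + 587 = 1277 bits.
Saving = 1761 − 1277 = 484 bits.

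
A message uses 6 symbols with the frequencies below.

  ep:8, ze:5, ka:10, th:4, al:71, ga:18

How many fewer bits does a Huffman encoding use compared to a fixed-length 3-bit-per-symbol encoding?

Fixed-length: 3 bits × 116 symbols = 348 bits.
Huffman merges:
th(4) + ze(5) → 9
ep(8) + 9 → 17
ka(10) + 17 → 27
ga(18) + 27 → 45
45 + al(71) → 116
Huffman total = 9 + 17 + 27 + 45 + 116 = 214 bits.
Saving = 348 − 214 = 134 bits.

134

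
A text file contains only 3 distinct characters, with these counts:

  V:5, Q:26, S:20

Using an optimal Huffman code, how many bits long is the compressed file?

76

Build the Huffman tree bottom-up:
merge V(5) and S(20): 25
merge 25 and Q(26): 51
The encoded length is the sum of every internal node's weight: 25 + 51 = 76 bits.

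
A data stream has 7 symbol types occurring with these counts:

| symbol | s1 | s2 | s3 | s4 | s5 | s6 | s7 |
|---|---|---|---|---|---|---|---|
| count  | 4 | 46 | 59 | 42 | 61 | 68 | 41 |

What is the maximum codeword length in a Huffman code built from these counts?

Merge the two lowest-weight nodes at each step:
combine s1(4), s7(41) → 45
combine s4(42), 45 → 87
combine s2(46), s3(59) → 105
combine s5(61), s6(68) → 129
combine 87, 105 → 192
combine 129, 192 → 321
The rarest symbols sit at the bottom; the longest codeword is 4 bits.

4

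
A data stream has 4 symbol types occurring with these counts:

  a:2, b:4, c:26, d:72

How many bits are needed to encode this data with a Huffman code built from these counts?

142

Build the Huffman tree bottom-up:
merge a(2) and b(4): 6
merge 6 and c(26): 32
merge 32 and d(72): 104
The encoded length is the sum of every internal node's weight: 6 + 32 + 104 = 142 bits.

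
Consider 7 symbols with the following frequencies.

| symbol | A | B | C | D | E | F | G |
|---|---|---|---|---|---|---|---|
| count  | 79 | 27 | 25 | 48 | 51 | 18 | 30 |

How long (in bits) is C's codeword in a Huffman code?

Huffman merges, smallest pair first:
F(18) + C(25) → 43
B(27) + G(30) → 57
43 + D(48) → 91
E(51) + 57 → 108
A(79) + 91 → 170
108 + 170 → 278
C's leaf is at depth 4, giving a 4-bit codeword.

4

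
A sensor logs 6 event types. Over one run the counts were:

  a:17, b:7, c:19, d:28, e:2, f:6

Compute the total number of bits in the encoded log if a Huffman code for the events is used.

Build the Huffman tree bottom-up:
merge e(2) and f(6): 8
merge b(7) and 8: 15
merge 15 and a(17): 32
merge c(19) and d(28): 47
merge 32 and 47: 79
Total encoded bits = sum of merged weights = 8 + 15 + 32 + 47 + 79 = 181.

181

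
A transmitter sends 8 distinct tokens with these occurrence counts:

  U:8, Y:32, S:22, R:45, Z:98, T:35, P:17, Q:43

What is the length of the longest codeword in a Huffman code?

4

Merge the two lowest-weight nodes at each step:
combine U(8), P(17) → 25
combine S(22), 25 → 47
combine Y(32), T(35) → 67
combine Q(43), R(45) → 88
combine 47, 67 → 114
combine 88, Z(98) → 186
combine 114, 186 → 300
The first pair merged (U, P) ends up deepest, at depth 4.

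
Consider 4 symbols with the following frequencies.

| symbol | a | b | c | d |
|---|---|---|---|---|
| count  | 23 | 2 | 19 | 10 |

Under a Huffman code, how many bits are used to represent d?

3

Huffman merges, smallest pair first:
merge b(2) and d(10): 12
merge 12 and c(19): 31
merge a(23) and 31: 54
The subtree containing d is merged 3 times, so code length = 3.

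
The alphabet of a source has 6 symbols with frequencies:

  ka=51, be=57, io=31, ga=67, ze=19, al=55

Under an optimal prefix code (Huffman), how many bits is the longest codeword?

4

Merge the two lowest-weight nodes at each step:
combine ze(19), io(31) → 50
combine 50, ka(51) → 101
combine al(55), be(57) → 112
combine ga(67), 101 → 168
combine 112, 168 → 280
The first pair merged (ze, io) ends up deepest, at depth 4.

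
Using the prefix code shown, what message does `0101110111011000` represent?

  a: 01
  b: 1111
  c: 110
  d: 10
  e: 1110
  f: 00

Read left to right; each codeword is recognised as soon as it completes (prefix code):
  01→a | 01→a | 110→c | 1110→e | 110→c | 00→f
Decoded message: aacecf

aacecf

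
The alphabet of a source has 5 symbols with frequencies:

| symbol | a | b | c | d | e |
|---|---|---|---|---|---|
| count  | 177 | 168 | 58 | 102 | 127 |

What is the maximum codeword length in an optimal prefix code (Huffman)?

Merge the two lowest-weight nodes at each step:
merge c(58) and d(102): 160
merge e(127) and 160: 287
merge b(168) and a(177): 345
merge 287 and 345: 632
Maximum depth reached is 3.

3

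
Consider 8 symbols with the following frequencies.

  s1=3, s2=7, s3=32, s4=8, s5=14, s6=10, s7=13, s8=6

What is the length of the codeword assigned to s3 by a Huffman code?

Build the tree from the bottom:
s1(3) + s8(6) → 9
s2(7) + s4(8) → 15
9 + s6(10) → 19
s7(13) + s5(14) → 27
15 + 19 → 34
27 + s3(32) → 59
34 + 59 → 93
The subtree containing s3 is merged 2 times, so code length = 2.

2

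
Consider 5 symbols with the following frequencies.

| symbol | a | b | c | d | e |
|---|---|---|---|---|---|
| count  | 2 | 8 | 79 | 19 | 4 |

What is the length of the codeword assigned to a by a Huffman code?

4

Repeatedly merge the two smallest:
combine a(2), e(4) → 6
combine 6, b(8) → 14
combine 14, d(19) → 33
combine 33, c(79) → 112
a's leaf is at depth 4, giving a 4-bit codeword.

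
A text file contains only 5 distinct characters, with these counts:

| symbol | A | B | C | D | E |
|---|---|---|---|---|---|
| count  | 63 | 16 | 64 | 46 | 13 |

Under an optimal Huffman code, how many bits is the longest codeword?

Merge the two lowest-weight nodes at each step:
E(13) + B(16) → 29
29 + D(46) → 75
A(63) + C(64) → 127
75 + 127 → 202
The rarest symbols sit at the bottom; the longest codeword is 3 bits.

3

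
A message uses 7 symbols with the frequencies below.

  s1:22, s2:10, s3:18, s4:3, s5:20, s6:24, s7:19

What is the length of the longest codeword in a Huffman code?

Merge the two lowest-weight nodes at each step:
combine s4(3), s2(10) → 13
combine 13, s3(18) → 31
combine s7(19), s5(20) → 39
combine s1(22), s6(24) → 46
combine 31, 39 → 70
combine 46, 70 → 116
The rarest symbols sit at the bottom; the longest codeword is 4 bits.

4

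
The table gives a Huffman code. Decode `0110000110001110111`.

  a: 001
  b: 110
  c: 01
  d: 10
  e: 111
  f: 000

cdfbabe

Read left to right; each codeword is recognised as soon as it completes (prefix code):
  01→c | 10→d | 000→f | 110→b | 001→a | 110→b | 111→e
Decoded message: cdfbabe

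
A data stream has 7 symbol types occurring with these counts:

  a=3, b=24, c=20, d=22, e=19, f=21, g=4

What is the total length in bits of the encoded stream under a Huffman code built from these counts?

300

Greedily combine the two least-frequent nodes:
a(3) + g(4) → 7
7 + e(19) → 26
c(20) + f(21) → 41
d(22) + b(24) → 46
26 + 41 → 67
46 + 67 → 113
Total encoded bits = sum of merged weights = 7 + 26 + 41 + 46 + 67 + 113 = 300.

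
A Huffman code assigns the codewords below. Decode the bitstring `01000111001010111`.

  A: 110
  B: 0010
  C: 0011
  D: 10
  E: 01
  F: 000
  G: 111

EFGBDG

Read left to right; each codeword is recognised as soon as it completes (prefix code):
  01→E | 000→F | 111→G | 0010→B | 10→D | 111→G
Decoded message: EFGBDG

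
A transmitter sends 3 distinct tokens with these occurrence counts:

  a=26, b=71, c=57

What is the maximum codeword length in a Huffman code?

Merge the two lowest-weight nodes at each step:
combine a(26), c(57) → 83
combine b(71), 83 → 154
The rarest symbols sit at the bottom; the longest codeword is 2 bits.

2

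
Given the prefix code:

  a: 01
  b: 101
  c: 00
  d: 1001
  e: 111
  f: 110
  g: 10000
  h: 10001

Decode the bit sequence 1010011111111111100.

bceeeec

Read left to right; each codeword is recognised as soon as it completes (prefix code):
  101→b | 00→c | 111→e | 111→e | 111→e | 111→e | 00→c
Decoded message: bceeeec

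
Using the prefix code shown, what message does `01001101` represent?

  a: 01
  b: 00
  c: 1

Read left to right; each codeword is recognised as soon as it completes (prefix code):
  01→a | 00→b | 1→c | 1→c | 01→a
Decoded message: abcca

abcca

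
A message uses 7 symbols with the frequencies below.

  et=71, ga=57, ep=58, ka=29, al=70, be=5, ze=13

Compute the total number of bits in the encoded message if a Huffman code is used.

775

Build the Huffman tree bottom-up:
combine be(5), ze(13) → 18
combine 18, ka(29) → 47
combine 47, ga(57) → 104
combine ep(58), al(70) → 128
combine et(71), 104 → 175
combine 128, 175 → 303
The encoded length is the sum of every internal node's weight: 18 + 47 + 104 + 128 + 175 + 303 = 775 bits.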